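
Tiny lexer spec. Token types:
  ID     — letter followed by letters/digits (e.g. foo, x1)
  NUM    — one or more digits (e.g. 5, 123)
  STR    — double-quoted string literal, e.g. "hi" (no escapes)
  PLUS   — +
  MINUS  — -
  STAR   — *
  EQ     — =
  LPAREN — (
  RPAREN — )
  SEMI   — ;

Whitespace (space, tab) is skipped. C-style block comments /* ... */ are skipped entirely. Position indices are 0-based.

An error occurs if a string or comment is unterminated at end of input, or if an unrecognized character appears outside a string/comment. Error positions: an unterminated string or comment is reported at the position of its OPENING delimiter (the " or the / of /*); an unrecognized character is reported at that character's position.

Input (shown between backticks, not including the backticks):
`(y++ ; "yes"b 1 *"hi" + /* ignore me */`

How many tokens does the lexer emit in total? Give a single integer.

Answer: 11

Derivation:
pos=0: emit LPAREN '('
pos=1: emit ID 'y' (now at pos=2)
pos=2: emit PLUS '+'
pos=3: emit PLUS '+'
pos=5: emit SEMI ';'
pos=7: enter STRING mode
pos=7: emit STR "yes" (now at pos=12)
pos=12: emit ID 'b' (now at pos=13)
pos=14: emit NUM '1' (now at pos=15)
pos=16: emit STAR '*'
pos=17: enter STRING mode
pos=17: emit STR "hi" (now at pos=21)
pos=22: emit PLUS '+'
pos=24: enter COMMENT mode (saw '/*')
exit COMMENT mode (now at pos=39)
DONE. 11 tokens: [LPAREN, ID, PLUS, PLUS, SEMI, STR, ID, NUM, STAR, STR, PLUS]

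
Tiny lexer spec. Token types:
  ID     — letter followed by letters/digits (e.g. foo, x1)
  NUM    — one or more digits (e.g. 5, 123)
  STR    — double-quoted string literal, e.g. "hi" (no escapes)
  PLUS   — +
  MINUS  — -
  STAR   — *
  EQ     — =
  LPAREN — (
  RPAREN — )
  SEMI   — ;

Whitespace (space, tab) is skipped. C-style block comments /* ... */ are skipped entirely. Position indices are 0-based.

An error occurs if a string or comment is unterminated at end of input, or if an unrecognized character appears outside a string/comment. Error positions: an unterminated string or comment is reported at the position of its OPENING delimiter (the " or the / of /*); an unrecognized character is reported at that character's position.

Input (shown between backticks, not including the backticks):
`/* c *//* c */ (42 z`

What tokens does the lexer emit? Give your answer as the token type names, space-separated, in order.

Answer: LPAREN NUM ID

Derivation:
pos=0: enter COMMENT mode (saw '/*')
exit COMMENT mode (now at pos=7)
pos=7: enter COMMENT mode (saw '/*')
exit COMMENT mode (now at pos=14)
pos=15: emit LPAREN '('
pos=16: emit NUM '42' (now at pos=18)
pos=19: emit ID 'z' (now at pos=20)
DONE. 3 tokens: [LPAREN, NUM, ID]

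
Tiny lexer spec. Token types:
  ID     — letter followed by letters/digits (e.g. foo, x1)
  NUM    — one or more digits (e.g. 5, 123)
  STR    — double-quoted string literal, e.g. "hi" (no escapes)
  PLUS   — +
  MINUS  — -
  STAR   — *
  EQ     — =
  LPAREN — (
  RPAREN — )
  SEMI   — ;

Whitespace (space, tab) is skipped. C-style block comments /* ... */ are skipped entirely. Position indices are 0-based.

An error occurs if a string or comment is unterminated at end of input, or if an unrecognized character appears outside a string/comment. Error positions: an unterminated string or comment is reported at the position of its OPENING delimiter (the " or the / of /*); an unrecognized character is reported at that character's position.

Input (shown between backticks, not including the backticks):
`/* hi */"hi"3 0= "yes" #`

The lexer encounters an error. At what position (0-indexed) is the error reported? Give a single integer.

Answer: 23

Derivation:
pos=0: enter COMMENT mode (saw '/*')
exit COMMENT mode (now at pos=8)
pos=8: enter STRING mode
pos=8: emit STR "hi" (now at pos=12)
pos=12: emit NUM '3' (now at pos=13)
pos=14: emit NUM '0' (now at pos=15)
pos=15: emit EQ '='
pos=17: enter STRING mode
pos=17: emit STR "yes" (now at pos=22)
pos=23: ERROR — unrecognized char '#'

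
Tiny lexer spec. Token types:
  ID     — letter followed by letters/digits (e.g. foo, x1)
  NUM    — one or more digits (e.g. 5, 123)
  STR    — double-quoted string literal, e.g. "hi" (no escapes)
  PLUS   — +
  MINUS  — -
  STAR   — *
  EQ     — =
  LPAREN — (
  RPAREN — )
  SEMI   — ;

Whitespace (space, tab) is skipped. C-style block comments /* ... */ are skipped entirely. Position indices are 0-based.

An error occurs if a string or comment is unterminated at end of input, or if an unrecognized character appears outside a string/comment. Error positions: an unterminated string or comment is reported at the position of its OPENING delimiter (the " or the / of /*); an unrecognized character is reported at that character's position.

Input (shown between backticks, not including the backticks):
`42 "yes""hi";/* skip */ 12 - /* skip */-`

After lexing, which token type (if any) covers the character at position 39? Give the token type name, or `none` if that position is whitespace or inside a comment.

Answer: MINUS

Derivation:
pos=0: emit NUM '42' (now at pos=2)
pos=3: enter STRING mode
pos=3: emit STR "yes" (now at pos=8)
pos=8: enter STRING mode
pos=8: emit STR "hi" (now at pos=12)
pos=12: emit SEMI ';'
pos=13: enter COMMENT mode (saw '/*')
exit COMMENT mode (now at pos=23)
pos=24: emit NUM '12' (now at pos=26)
pos=27: emit MINUS '-'
pos=29: enter COMMENT mode (saw '/*')
exit COMMENT mode (now at pos=39)
pos=39: emit MINUS '-'
DONE. 7 tokens: [NUM, STR, STR, SEMI, NUM, MINUS, MINUS]
Position 39: char is '-' -> MINUS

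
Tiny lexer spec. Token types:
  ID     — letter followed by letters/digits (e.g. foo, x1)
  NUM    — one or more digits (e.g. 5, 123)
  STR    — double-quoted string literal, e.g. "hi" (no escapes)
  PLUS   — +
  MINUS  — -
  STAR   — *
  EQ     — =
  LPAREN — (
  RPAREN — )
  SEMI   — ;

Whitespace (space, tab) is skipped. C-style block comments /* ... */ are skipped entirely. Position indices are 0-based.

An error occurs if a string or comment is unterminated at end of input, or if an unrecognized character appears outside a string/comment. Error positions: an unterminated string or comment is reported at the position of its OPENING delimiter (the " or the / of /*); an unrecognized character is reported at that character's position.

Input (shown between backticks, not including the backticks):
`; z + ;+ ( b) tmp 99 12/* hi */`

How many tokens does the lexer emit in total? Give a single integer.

pos=0: emit SEMI ';'
pos=2: emit ID 'z' (now at pos=3)
pos=4: emit PLUS '+'
pos=6: emit SEMI ';'
pos=7: emit PLUS '+'
pos=9: emit LPAREN '('
pos=11: emit ID 'b' (now at pos=12)
pos=12: emit RPAREN ')'
pos=14: emit ID 'tmp' (now at pos=17)
pos=18: emit NUM '99' (now at pos=20)
pos=21: emit NUM '12' (now at pos=23)
pos=23: enter COMMENT mode (saw '/*')
exit COMMENT mode (now at pos=31)
DONE. 11 tokens: [SEMI, ID, PLUS, SEMI, PLUS, LPAREN, ID, RPAREN, ID, NUM, NUM]

Answer: 11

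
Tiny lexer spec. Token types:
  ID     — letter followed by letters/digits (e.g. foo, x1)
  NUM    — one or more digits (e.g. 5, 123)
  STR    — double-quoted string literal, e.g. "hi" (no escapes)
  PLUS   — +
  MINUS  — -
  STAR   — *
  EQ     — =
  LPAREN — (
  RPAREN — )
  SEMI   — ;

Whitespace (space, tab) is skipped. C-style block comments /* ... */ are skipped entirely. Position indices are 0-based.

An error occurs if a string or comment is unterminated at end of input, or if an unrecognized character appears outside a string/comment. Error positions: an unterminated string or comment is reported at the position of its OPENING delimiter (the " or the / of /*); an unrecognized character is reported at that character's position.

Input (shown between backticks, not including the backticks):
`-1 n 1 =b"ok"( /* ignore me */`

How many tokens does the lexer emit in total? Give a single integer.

Answer: 8

Derivation:
pos=0: emit MINUS '-'
pos=1: emit NUM '1' (now at pos=2)
pos=3: emit ID 'n' (now at pos=4)
pos=5: emit NUM '1' (now at pos=6)
pos=7: emit EQ '='
pos=8: emit ID 'b' (now at pos=9)
pos=9: enter STRING mode
pos=9: emit STR "ok" (now at pos=13)
pos=13: emit LPAREN '('
pos=15: enter COMMENT mode (saw '/*')
exit COMMENT mode (now at pos=30)
DONE. 8 tokens: [MINUS, NUM, ID, NUM, EQ, ID, STR, LPAREN]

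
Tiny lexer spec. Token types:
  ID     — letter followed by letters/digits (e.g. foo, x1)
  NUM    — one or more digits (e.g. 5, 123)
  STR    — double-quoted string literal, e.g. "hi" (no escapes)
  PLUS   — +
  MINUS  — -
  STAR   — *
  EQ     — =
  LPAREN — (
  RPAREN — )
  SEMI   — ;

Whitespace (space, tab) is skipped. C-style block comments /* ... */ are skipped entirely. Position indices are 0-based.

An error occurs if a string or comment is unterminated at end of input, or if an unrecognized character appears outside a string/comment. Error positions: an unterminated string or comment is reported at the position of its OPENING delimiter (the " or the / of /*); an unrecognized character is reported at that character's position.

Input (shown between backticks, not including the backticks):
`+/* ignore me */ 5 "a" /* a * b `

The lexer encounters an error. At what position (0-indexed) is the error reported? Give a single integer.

Answer: 23

Derivation:
pos=0: emit PLUS '+'
pos=1: enter COMMENT mode (saw '/*')
exit COMMENT mode (now at pos=16)
pos=17: emit NUM '5' (now at pos=18)
pos=19: enter STRING mode
pos=19: emit STR "a" (now at pos=22)
pos=23: enter COMMENT mode (saw '/*')
pos=23: ERROR — unterminated comment (reached EOF)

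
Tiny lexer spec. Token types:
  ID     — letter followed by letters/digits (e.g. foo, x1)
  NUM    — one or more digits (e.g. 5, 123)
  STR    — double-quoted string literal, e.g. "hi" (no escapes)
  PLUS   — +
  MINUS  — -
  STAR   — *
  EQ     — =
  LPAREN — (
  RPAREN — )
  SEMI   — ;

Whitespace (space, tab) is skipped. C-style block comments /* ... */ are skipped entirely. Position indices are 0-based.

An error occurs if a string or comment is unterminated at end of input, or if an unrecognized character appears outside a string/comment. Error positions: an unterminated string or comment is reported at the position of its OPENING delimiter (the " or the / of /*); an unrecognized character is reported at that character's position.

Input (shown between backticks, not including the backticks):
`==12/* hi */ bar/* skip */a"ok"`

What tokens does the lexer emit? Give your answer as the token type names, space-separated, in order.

pos=0: emit EQ '='
pos=1: emit EQ '='
pos=2: emit NUM '12' (now at pos=4)
pos=4: enter COMMENT mode (saw '/*')
exit COMMENT mode (now at pos=12)
pos=13: emit ID 'bar' (now at pos=16)
pos=16: enter COMMENT mode (saw '/*')
exit COMMENT mode (now at pos=26)
pos=26: emit ID 'a' (now at pos=27)
pos=27: enter STRING mode
pos=27: emit STR "ok" (now at pos=31)
DONE. 6 tokens: [EQ, EQ, NUM, ID, ID, STR]

Answer: EQ EQ NUM ID ID STR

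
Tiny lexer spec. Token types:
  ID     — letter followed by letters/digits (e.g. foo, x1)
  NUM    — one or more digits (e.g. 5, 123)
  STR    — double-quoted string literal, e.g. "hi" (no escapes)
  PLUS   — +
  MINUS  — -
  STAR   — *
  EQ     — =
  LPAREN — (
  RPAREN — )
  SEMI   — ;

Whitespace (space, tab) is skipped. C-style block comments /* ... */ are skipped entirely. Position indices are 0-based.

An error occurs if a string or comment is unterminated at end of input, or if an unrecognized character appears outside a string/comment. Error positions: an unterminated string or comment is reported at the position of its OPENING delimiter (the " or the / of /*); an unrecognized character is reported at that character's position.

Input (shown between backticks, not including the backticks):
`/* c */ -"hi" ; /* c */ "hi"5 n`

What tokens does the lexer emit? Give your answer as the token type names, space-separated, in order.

pos=0: enter COMMENT mode (saw '/*')
exit COMMENT mode (now at pos=7)
pos=8: emit MINUS '-'
pos=9: enter STRING mode
pos=9: emit STR "hi" (now at pos=13)
pos=14: emit SEMI ';'
pos=16: enter COMMENT mode (saw '/*')
exit COMMENT mode (now at pos=23)
pos=24: enter STRING mode
pos=24: emit STR "hi" (now at pos=28)
pos=28: emit NUM '5' (now at pos=29)
pos=30: emit ID 'n' (now at pos=31)
DONE. 6 tokens: [MINUS, STR, SEMI, STR, NUM, ID]

Answer: MINUS STR SEMI STR NUM ID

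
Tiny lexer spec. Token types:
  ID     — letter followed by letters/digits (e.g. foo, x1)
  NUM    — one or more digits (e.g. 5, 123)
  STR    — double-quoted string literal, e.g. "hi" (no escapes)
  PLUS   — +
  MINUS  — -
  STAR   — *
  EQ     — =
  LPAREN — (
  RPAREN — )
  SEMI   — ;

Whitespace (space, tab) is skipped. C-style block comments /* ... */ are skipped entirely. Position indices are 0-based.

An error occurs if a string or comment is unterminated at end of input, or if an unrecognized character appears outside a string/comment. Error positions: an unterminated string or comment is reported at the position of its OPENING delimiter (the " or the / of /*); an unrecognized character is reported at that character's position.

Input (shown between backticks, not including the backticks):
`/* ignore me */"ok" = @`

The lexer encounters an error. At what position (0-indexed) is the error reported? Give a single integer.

pos=0: enter COMMENT mode (saw '/*')
exit COMMENT mode (now at pos=15)
pos=15: enter STRING mode
pos=15: emit STR "ok" (now at pos=19)
pos=20: emit EQ '='
pos=22: ERROR — unrecognized char '@'

Answer: 22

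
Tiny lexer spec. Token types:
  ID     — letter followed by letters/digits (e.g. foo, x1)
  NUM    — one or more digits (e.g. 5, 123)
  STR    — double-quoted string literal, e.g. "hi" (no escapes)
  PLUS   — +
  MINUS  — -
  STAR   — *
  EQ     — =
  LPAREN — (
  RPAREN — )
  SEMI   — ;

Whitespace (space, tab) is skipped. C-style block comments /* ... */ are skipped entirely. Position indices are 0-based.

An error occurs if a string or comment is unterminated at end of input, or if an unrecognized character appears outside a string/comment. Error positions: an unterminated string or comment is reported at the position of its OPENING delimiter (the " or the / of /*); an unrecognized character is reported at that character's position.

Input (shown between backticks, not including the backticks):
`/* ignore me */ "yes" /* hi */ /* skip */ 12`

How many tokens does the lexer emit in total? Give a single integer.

Answer: 2

Derivation:
pos=0: enter COMMENT mode (saw '/*')
exit COMMENT mode (now at pos=15)
pos=16: enter STRING mode
pos=16: emit STR "yes" (now at pos=21)
pos=22: enter COMMENT mode (saw '/*')
exit COMMENT mode (now at pos=30)
pos=31: enter COMMENT mode (saw '/*')
exit COMMENT mode (now at pos=41)
pos=42: emit NUM '12' (now at pos=44)
DONE. 2 tokens: [STR, NUM]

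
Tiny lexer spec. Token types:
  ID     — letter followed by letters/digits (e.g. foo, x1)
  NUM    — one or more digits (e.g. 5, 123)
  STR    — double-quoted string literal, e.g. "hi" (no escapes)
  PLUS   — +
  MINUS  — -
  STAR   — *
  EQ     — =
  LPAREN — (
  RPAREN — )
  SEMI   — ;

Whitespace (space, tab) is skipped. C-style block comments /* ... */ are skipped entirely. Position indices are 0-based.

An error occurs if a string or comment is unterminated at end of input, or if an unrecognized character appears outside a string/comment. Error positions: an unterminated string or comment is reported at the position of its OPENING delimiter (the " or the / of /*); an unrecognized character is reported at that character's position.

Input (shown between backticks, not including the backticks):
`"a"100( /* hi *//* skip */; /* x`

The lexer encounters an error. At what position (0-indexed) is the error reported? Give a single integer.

pos=0: enter STRING mode
pos=0: emit STR "a" (now at pos=3)
pos=3: emit NUM '100' (now at pos=6)
pos=6: emit LPAREN '('
pos=8: enter COMMENT mode (saw '/*')
exit COMMENT mode (now at pos=16)
pos=16: enter COMMENT mode (saw '/*')
exit COMMENT mode (now at pos=26)
pos=26: emit SEMI ';'
pos=28: enter COMMENT mode (saw '/*')
pos=28: ERROR — unterminated comment (reached EOF)

Answer: 28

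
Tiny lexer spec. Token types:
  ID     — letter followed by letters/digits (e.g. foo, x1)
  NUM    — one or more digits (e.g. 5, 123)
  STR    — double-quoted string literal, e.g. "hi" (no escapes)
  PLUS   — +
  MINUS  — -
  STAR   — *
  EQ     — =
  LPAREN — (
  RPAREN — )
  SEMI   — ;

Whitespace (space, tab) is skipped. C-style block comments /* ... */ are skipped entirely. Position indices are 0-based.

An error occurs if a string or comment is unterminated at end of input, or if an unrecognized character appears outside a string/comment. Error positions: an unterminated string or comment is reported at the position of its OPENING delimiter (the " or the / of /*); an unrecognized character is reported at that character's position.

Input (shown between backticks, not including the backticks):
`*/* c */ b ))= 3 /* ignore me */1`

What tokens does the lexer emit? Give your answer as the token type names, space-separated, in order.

Answer: STAR ID RPAREN RPAREN EQ NUM NUM

Derivation:
pos=0: emit STAR '*'
pos=1: enter COMMENT mode (saw '/*')
exit COMMENT mode (now at pos=8)
pos=9: emit ID 'b' (now at pos=10)
pos=11: emit RPAREN ')'
pos=12: emit RPAREN ')'
pos=13: emit EQ '='
pos=15: emit NUM '3' (now at pos=16)
pos=17: enter COMMENT mode (saw '/*')
exit COMMENT mode (now at pos=32)
pos=32: emit NUM '1' (now at pos=33)
DONE. 7 tokens: [STAR, ID, RPAREN, RPAREN, EQ, NUM, NUM]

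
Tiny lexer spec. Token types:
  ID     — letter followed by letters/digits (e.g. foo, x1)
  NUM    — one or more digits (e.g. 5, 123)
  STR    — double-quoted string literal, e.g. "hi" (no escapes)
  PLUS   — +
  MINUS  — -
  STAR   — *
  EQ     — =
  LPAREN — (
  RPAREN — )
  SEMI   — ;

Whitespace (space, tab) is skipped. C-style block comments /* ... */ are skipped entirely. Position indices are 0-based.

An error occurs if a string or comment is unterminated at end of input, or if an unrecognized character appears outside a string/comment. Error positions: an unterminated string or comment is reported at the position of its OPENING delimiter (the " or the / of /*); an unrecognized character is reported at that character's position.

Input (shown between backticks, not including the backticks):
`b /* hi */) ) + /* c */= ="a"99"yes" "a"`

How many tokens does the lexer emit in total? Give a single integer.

pos=0: emit ID 'b' (now at pos=1)
pos=2: enter COMMENT mode (saw '/*')
exit COMMENT mode (now at pos=10)
pos=10: emit RPAREN ')'
pos=12: emit RPAREN ')'
pos=14: emit PLUS '+'
pos=16: enter COMMENT mode (saw '/*')
exit COMMENT mode (now at pos=23)
pos=23: emit EQ '='
pos=25: emit EQ '='
pos=26: enter STRING mode
pos=26: emit STR "a" (now at pos=29)
pos=29: emit NUM '99' (now at pos=31)
pos=31: enter STRING mode
pos=31: emit STR "yes" (now at pos=36)
pos=37: enter STRING mode
pos=37: emit STR "a" (now at pos=40)
DONE. 10 tokens: [ID, RPAREN, RPAREN, PLUS, EQ, EQ, STR, NUM, STR, STR]

Answer: 10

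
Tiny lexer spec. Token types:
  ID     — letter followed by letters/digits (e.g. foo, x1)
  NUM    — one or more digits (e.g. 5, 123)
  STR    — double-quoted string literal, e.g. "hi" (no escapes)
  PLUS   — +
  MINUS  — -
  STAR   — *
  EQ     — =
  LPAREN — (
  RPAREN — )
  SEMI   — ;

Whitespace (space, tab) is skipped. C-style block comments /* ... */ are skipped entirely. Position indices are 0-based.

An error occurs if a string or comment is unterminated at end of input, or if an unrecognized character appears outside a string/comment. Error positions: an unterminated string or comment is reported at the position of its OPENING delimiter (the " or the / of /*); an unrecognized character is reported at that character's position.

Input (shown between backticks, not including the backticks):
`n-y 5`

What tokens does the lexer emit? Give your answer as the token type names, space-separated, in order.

pos=0: emit ID 'n' (now at pos=1)
pos=1: emit MINUS '-'
pos=2: emit ID 'y' (now at pos=3)
pos=4: emit NUM '5' (now at pos=5)
DONE. 4 tokens: [ID, MINUS, ID, NUM]

Answer: ID MINUS ID NUM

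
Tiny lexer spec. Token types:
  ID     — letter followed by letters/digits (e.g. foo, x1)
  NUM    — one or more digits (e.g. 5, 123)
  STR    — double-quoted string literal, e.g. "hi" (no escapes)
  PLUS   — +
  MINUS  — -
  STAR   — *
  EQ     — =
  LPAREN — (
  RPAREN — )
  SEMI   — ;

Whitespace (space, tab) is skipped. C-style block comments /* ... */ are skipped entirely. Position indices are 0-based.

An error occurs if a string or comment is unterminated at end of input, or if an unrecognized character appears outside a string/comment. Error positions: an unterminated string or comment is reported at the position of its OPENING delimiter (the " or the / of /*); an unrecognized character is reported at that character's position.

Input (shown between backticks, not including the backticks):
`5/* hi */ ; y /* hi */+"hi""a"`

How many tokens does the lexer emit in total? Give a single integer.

pos=0: emit NUM '5' (now at pos=1)
pos=1: enter COMMENT mode (saw '/*')
exit COMMENT mode (now at pos=9)
pos=10: emit SEMI ';'
pos=12: emit ID 'y' (now at pos=13)
pos=14: enter COMMENT mode (saw '/*')
exit COMMENT mode (now at pos=22)
pos=22: emit PLUS '+'
pos=23: enter STRING mode
pos=23: emit STR "hi" (now at pos=27)
pos=27: enter STRING mode
pos=27: emit STR "a" (now at pos=30)
DONE. 6 tokens: [NUM, SEMI, ID, PLUS, STR, STR]

Answer: 6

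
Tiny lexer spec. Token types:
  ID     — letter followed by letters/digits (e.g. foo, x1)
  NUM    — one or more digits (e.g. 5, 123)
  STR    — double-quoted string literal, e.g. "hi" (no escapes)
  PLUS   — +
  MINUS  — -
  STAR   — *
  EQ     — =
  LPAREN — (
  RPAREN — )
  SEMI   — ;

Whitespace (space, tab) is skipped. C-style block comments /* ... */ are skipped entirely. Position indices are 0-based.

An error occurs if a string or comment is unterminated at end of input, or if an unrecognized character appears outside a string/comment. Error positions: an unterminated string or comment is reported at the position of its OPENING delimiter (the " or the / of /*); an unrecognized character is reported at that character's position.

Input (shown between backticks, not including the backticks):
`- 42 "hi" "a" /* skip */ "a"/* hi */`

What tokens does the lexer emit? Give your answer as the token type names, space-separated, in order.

pos=0: emit MINUS '-'
pos=2: emit NUM '42' (now at pos=4)
pos=5: enter STRING mode
pos=5: emit STR "hi" (now at pos=9)
pos=10: enter STRING mode
pos=10: emit STR "a" (now at pos=13)
pos=14: enter COMMENT mode (saw '/*')
exit COMMENT mode (now at pos=24)
pos=25: enter STRING mode
pos=25: emit STR "a" (now at pos=28)
pos=28: enter COMMENT mode (saw '/*')
exit COMMENT mode (now at pos=36)
DONE. 5 tokens: [MINUS, NUM, STR, STR, STR]

Answer: MINUS NUM STR STR STR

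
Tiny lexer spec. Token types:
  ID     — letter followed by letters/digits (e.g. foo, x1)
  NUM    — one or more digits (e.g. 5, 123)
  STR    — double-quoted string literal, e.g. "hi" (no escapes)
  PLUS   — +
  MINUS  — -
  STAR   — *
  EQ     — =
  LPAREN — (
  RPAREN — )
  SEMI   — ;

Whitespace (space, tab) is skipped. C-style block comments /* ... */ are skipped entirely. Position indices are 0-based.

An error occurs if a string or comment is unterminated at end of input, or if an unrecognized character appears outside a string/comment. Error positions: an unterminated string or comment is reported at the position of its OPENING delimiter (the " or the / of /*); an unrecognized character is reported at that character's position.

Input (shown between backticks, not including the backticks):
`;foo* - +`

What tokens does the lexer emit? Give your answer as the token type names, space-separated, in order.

Answer: SEMI ID STAR MINUS PLUS

Derivation:
pos=0: emit SEMI ';'
pos=1: emit ID 'foo' (now at pos=4)
pos=4: emit STAR '*'
pos=6: emit MINUS '-'
pos=8: emit PLUS '+'
DONE. 5 tokens: [SEMI, ID, STAR, MINUS, PLUS]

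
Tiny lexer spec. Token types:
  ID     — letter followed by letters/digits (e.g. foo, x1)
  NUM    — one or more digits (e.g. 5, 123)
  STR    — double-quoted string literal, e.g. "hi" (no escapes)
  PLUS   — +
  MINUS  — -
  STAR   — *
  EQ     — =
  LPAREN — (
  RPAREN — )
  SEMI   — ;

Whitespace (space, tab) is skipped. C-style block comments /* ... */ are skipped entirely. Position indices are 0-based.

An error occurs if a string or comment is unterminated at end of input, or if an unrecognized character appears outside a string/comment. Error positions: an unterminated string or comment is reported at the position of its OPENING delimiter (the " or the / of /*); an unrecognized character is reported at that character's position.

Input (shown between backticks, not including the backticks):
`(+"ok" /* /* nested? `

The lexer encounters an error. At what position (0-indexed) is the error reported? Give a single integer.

pos=0: emit LPAREN '('
pos=1: emit PLUS '+'
pos=2: enter STRING mode
pos=2: emit STR "ok" (now at pos=6)
pos=7: enter COMMENT mode (saw '/*')
pos=7: ERROR — unterminated comment (reached EOF)

Answer: 7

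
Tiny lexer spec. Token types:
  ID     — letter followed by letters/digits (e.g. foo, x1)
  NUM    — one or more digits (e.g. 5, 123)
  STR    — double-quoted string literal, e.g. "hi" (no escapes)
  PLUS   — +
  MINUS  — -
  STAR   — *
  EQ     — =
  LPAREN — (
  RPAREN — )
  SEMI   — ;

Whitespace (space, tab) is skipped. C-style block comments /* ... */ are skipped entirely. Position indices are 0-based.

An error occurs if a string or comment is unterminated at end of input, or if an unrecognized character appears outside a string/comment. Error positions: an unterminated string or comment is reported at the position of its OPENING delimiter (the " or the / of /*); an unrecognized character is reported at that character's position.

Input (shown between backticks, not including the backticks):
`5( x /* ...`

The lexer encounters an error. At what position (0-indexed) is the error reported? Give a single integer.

pos=0: emit NUM '5' (now at pos=1)
pos=1: emit LPAREN '('
pos=3: emit ID 'x' (now at pos=4)
pos=5: enter COMMENT mode (saw '/*')
pos=5: ERROR — unterminated comment (reached EOF)

Answer: 5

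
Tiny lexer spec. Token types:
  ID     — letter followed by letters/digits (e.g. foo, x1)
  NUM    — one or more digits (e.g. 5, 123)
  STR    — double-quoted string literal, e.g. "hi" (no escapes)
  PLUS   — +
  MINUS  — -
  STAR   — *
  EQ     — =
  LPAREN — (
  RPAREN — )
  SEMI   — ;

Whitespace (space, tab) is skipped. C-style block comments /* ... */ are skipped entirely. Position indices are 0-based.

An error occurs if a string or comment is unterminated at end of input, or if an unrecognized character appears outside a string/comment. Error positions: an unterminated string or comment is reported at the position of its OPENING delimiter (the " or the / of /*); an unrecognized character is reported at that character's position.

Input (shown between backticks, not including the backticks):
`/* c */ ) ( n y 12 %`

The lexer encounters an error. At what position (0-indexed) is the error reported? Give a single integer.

Answer: 19

Derivation:
pos=0: enter COMMENT mode (saw '/*')
exit COMMENT mode (now at pos=7)
pos=8: emit RPAREN ')'
pos=10: emit LPAREN '('
pos=12: emit ID 'n' (now at pos=13)
pos=14: emit ID 'y' (now at pos=15)
pos=16: emit NUM '12' (now at pos=18)
pos=19: ERROR — unrecognized char '%'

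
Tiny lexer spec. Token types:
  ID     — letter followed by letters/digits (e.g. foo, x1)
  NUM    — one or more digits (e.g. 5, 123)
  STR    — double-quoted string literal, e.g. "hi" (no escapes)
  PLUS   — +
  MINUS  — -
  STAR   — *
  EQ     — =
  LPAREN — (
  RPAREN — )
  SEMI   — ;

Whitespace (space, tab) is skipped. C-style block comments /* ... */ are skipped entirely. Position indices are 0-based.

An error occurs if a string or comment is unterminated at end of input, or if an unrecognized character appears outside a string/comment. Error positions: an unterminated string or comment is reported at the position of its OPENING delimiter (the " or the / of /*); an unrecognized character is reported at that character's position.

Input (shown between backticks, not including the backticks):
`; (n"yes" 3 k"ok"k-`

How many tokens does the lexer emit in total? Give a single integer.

Answer: 9

Derivation:
pos=0: emit SEMI ';'
pos=2: emit LPAREN '('
pos=3: emit ID 'n' (now at pos=4)
pos=4: enter STRING mode
pos=4: emit STR "yes" (now at pos=9)
pos=10: emit NUM '3' (now at pos=11)
pos=12: emit ID 'k' (now at pos=13)
pos=13: enter STRING mode
pos=13: emit STR "ok" (now at pos=17)
pos=17: emit ID 'k' (now at pos=18)
pos=18: emit MINUS '-'
DONE. 9 tokens: [SEMI, LPAREN, ID, STR, NUM, ID, STR, ID, MINUS]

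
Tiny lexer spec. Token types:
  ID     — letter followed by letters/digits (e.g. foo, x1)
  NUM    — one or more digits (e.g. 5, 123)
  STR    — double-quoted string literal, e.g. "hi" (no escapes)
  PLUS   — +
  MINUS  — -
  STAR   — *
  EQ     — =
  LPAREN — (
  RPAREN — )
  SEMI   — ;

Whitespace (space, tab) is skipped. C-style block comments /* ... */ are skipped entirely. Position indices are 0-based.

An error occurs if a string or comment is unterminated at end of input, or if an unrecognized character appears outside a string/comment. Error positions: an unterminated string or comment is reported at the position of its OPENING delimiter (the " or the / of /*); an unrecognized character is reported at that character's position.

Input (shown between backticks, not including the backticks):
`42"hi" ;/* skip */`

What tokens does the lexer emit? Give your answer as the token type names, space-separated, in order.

pos=0: emit NUM '42' (now at pos=2)
pos=2: enter STRING mode
pos=2: emit STR "hi" (now at pos=6)
pos=7: emit SEMI ';'
pos=8: enter COMMENT mode (saw '/*')
exit COMMENT mode (now at pos=18)
DONE. 3 tokens: [NUM, STR, SEMI]

Answer: NUM STR SEMI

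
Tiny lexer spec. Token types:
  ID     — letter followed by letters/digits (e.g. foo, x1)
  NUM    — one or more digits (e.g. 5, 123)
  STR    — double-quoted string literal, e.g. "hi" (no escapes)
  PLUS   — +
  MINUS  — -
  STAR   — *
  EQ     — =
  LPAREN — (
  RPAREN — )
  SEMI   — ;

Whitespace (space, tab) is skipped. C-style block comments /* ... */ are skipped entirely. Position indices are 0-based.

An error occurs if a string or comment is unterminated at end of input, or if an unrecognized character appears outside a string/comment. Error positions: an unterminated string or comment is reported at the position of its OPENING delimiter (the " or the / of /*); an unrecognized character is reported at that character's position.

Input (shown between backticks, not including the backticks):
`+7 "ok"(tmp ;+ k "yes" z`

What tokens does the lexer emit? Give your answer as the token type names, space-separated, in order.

Answer: PLUS NUM STR LPAREN ID SEMI PLUS ID STR ID

Derivation:
pos=0: emit PLUS '+'
pos=1: emit NUM '7' (now at pos=2)
pos=3: enter STRING mode
pos=3: emit STR "ok" (now at pos=7)
pos=7: emit LPAREN '('
pos=8: emit ID 'tmp' (now at pos=11)
pos=12: emit SEMI ';'
pos=13: emit PLUS '+'
pos=15: emit ID 'k' (now at pos=16)
pos=17: enter STRING mode
pos=17: emit STR "yes" (now at pos=22)
pos=23: emit ID 'z' (now at pos=24)
DONE. 10 tokens: [PLUS, NUM, STR, LPAREN, ID, SEMI, PLUS, ID, STR, ID]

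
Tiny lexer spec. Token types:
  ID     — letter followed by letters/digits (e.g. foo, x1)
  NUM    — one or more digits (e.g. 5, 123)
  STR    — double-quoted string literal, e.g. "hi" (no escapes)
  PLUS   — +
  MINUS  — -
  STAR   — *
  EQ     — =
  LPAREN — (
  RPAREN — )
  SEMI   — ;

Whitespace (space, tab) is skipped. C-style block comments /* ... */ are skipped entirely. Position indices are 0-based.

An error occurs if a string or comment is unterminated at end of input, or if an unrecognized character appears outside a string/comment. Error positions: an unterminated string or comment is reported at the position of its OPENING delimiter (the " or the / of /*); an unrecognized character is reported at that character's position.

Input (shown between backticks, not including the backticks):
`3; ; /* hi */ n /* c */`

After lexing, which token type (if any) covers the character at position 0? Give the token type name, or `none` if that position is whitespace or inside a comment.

pos=0: emit NUM '3' (now at pos=1)
pos=1: emit SEMI ';'
pos=3: emit SEMI ';'
pos=5: enter COMMENT mode (saw '/*')
exit COMMENT mode (now at pos=13)
pos=14: emit ID 'n' (now at pos=15)
pos=16: enter COMMENT mode (saw '/*')
exit COMMENT mode (now at pos=23)
DONE. 4 tokens: [NUM, SEMI, SEMI, ID]
Position 0: char is '3' -> NUM

Answer: NUM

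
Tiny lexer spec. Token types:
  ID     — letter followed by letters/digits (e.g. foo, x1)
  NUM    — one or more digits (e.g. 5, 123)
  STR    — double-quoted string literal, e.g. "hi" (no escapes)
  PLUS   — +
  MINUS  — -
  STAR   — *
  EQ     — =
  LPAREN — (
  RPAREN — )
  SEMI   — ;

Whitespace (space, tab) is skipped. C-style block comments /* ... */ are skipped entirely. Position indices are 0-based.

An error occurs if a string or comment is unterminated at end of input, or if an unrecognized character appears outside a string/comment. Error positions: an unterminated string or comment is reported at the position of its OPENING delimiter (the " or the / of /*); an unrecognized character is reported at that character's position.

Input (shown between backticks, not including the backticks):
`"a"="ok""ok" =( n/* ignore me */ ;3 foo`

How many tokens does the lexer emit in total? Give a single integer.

pos=0: enter STRING mode
pos=0: emit STR "a" (now at pos=3)
pos=3: emit EQ '='
pos=4: enter STRING mode
pos=4: emit STR "ok" (now at pos=8)
pos=8: enter STRING mode
pos=8: emit STR "ok" (now at pos=12)
pos=13: emit EQ '='
pos=14: emit LPAREN '('
pos=16: emit ID 'n' (now at pos=17)
pos=17: enter COMMENT mode (saw '/*')
exit COMMENT mode (now at pos=32)
pos=33: emit SEMI ';'
pos=34: emit NUM '3' (now at pos=35)
pos=36: emit ID 'foo' (now at pos=39)
DONE. 10 tokens: [STR, EQ, STR, STR, EQ, LPAREN, ID, SEMI, NUM, ID]

Answer: 10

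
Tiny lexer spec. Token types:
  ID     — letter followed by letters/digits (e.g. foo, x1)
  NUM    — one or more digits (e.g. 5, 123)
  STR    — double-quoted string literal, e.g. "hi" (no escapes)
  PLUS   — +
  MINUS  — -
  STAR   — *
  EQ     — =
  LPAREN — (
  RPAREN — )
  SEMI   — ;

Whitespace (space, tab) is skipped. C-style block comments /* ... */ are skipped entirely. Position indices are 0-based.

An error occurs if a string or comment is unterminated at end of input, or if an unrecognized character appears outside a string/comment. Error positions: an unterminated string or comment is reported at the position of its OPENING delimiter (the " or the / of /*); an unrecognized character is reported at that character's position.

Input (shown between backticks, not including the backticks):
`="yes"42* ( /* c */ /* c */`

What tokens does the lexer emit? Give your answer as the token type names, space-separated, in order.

pos=0: emit EQ '='
pos=1: enter STRING mode
pos=1: emit STR "yes" (now at pos=6)
pos=6: emit NUM '42' (now at pos=8)
pos=8: emit STAR '*'
pos=10: emit LPAREN '('
pos=12: enter COMMENT mode (saw '/*')
exit COMMENT mode (now at pos=19)
pos=20: enter COMMENT mode (saw '/*')
exit COMMENT mode (now at pos=27)
DONE. 5 tokens: [EQ, STR, NUM, STAR, LPAREN]

Answer: EQ STR NUM STAR LPAREN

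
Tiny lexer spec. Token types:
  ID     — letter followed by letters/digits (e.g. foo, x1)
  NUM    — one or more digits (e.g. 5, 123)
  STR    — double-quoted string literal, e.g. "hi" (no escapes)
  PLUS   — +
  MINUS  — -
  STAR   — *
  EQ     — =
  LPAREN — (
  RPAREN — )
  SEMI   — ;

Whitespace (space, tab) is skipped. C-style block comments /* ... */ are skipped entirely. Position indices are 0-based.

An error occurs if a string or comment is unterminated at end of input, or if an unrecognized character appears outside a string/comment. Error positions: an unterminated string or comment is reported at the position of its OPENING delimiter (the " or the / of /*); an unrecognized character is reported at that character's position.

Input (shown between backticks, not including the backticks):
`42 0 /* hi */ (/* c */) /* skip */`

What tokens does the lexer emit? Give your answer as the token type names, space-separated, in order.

Answer: NUM NUM LPAREN RPAREN

Derivation:
pos=0: emit NUM '42' (now at pos=2)
pos=3: emit NUM '0' (now at pos=4)
pos=5: enter COMMENT mode (saw '/*')
exit COMMENT mode (now at pos=13)
pos=14: emit LPAREN '('
pos=15: enter COMMENT mode (saw '/*')
exit COMMENT mode (now at pos=22)
pos=22: emit RPAREN ')'
pos=24: enter COMMENT mode (saw '/*')
exit COMMENT mode (now at pos=34)
DONE. 4 tokens: [NUM, NUM, LPAREN, RPAREN]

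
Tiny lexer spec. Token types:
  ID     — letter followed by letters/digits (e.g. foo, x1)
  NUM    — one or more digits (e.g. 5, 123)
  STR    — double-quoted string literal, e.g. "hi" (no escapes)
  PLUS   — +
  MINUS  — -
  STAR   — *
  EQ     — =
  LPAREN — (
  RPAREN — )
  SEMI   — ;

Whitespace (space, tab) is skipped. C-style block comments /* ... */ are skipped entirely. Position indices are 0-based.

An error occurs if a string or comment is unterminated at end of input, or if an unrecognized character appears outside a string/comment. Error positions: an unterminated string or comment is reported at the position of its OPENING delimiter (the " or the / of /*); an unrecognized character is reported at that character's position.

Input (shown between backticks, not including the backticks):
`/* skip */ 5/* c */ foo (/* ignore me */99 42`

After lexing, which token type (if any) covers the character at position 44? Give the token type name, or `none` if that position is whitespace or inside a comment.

Answer: NUM

Derivation:
pos=0: enter COMMENT mode (saw '/*')
exit COMMENT mode (now at pos=10)
pos=11: emit NUM '5' (now at pos=12)
pos=12: enter COMMENT mode (saw '/*')
exit COMMENT mode (now at pos=19)
pos=20: emit ID 'foo' (now at pos=23)
pos=24: emit LPAREN '('
pos=25: enter COMMENT mode (saw '/*')
exit COMMENT mode (now at pos=40)
pos=40: emit NUM '99' (now at pos=42)
pos=43: emit NUM '42' (now at pos=45)
DONE. 5 tokens: [NUM, ID, LPAREN, NUM, NUM]
Position 44: char is '2' -> NUM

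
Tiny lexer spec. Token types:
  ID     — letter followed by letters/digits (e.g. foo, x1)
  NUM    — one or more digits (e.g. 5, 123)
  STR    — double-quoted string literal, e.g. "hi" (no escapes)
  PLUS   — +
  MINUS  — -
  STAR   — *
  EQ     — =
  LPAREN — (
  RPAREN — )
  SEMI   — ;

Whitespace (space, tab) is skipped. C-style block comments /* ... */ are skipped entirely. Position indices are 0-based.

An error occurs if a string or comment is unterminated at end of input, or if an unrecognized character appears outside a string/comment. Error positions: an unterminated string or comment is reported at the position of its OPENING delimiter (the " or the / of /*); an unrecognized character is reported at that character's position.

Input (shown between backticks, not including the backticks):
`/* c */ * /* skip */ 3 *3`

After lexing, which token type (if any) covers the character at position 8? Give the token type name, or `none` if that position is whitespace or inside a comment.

pos=0: enter COMMENT mode (saw '/*')
exit COMMENT mode (now at pos=7)
pos=8: emit STAR '*'
pos=10: enter COMMENT mode (saw '/*')
exit COMMENT mode (now at pos=20)
pos=21: emit NUM '3' (now at pos=22)
pos=23: emit STAR '*'
pos=24: emit NUM '3' (now at pos=25)
DONE. 4 tokens: [STAR, NUM, STAR, NUM]
Position 8: char is '*' -> STAR

Answer: STAR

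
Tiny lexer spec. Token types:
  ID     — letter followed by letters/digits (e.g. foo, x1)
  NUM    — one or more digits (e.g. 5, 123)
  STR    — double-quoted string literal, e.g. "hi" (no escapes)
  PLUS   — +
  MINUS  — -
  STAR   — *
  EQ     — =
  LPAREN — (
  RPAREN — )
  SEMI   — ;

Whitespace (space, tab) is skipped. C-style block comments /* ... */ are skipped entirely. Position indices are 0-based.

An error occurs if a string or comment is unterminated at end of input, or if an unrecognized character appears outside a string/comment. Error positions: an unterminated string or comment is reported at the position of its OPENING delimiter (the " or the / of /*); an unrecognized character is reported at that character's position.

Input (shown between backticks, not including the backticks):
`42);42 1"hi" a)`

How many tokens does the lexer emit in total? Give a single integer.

Answer: 8

Derivation:
pos=0: emit NUM '42' (now at pos=2)
pos=2: emit RPAREN ')'
pos=3: emit SEMI ';'
pos=4: emit NUM '42' (now at pos=6)
pos=7: emit NUM '1' (now at pos=8)
pos=8: enter STRING mode
pos=8: emit STR "hi" (now at pos=12)
pos=13: emit ID 'a' (now at pos=14)
pos=14: emit RPAREN ')'
DONE. 8 tokens: [NUM, RPAREN, SEMI, NUM, NUM, STR, ID, RPAREN]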